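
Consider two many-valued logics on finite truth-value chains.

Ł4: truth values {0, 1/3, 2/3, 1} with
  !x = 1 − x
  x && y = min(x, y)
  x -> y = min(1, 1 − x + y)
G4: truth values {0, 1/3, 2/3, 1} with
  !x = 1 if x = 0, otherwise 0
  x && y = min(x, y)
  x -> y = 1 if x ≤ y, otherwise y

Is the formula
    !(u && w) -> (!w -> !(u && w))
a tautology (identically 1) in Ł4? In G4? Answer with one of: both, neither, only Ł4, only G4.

In Ł4: every assignment gives 1 — tautology.
In G4: every assignment gives 1 — tautology.

both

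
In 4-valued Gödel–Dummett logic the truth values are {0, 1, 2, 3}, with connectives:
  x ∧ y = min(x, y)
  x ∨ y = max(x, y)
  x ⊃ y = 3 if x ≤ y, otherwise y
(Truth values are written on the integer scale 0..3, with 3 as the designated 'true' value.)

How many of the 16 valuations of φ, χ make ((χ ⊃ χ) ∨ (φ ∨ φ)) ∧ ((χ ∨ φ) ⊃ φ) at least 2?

φ = 0, χ = 0 ↦ 3  ≥
φ = 0, χ = 1 ↦ 0  <
φ = 0, χ = 2 ↦ 0  <
φ = 0, χ = 3 ↦ 0  <
φ = 1, χ = 0 ↦ 3  ≥
φ = 1, χ = 1 ↦ 3  ≥
φ = 1, χ = 2 ↦ 1  <
φ = 1, χ = 3 ↦ 1  <
φ = 2, χ = 0 ↦ 3  ≥
φ = 2, χ = 1 ↦ 3  ≥
φ = 2, χ = 2 ↦ 3  ≥
φ = 2, χ = 3 ↦ 2  ≥
φ = 3, χ = 0 ↦ 3  ≥
φ = 3, χ = 1 ↦ 3  ≥
φ = 3, χ = 2 ↦ 3  ≥
φ = 3, χ = 3 ↦ 3  ≥
So 11 of the 16 assignments meet the threshold.

11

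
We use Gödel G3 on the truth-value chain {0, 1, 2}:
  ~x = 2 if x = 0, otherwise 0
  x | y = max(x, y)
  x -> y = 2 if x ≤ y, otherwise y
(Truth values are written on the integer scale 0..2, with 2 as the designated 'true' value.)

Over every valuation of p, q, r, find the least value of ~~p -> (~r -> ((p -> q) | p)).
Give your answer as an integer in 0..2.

1

Take p = 1, q = 0, r = 0:
~p = ~1 = 0
~~p = ~0 = 2
~r = ~0 = 2
p -> q = 1 -> 0 = 0
(p -> q) | p = 0 | 1 = 1
~r -> ((p -> q) | p) = 2 -> 1 = 1
~~p -> (~r -> ((p -> q) | p)) = 2 -> 1 = 1
No assignment yields a value below 1, so this is the minimum.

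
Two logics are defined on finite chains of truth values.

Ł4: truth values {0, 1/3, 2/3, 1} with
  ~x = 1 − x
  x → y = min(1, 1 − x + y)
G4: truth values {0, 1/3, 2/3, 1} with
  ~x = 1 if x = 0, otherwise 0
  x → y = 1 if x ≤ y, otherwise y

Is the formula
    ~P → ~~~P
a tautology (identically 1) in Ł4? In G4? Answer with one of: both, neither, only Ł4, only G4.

In Ł4: every assignment gives 1 — tautology.
In G4: every assignment gives 1 — tautology.

both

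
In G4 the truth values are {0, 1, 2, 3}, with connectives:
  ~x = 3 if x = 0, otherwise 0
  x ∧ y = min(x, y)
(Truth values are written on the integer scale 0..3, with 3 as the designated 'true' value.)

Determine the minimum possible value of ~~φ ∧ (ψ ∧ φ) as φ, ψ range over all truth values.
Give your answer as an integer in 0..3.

0

Take φ = 0, ψ = 0:
~φ = ~0 = 3
~~φ = ~3 = 0
ψ ∧ φ = 0 ∧ 0 = 0
~~φ ∧ (ψ ∧ φ) = 0 ∧ 0 = 0
No assignment yields a value below 0, so this is the minimum.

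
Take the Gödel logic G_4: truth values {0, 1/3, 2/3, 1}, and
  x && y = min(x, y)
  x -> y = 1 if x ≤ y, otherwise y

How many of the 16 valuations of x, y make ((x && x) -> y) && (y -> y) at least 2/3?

x = 0, y = 0 ↦ 1  ≥
x = 0, y = 1/3 ↦ 1  ≥
x = 0, y = 2/3 ↦ 1  ≥
x = 0, y = 1 ↦ 1  ≥
x = 1/3, y = 0 ↦ 0  <
x = 1/3, y = 1/3 ↦ 1  ≥
x = 1/3, y = 2/3 ↦ 1  ≥
x = 1/3, y = 1 ↦ 1  ≥
x = 2/3, y = 0 ↦ 0  <
x = 2/3, y = 1/3 ↦ 1/3  <
x = 2/3, y = 2/3 ↦ 1  ≥
x = 2/3, y = 1 ↦ 1  ≥
x = 1, y = 0 ↦ 0  <
x = 1, y = 1/3 ↦ 1/3  <
x = 1, y = 2/3 ↦ 2/3  ≥
x = 1, y = 1 ↦ 1  ≥
So 11 of the 16 assignments meet the threshold.

11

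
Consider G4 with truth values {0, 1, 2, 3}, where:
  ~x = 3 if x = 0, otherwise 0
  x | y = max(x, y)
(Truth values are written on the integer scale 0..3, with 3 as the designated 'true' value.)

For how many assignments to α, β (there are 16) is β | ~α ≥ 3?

7

α = 0, β = 0 ↦ 3  ≥
α = 0, β = 1 ↦ 3  ≥
α = 0, β = 2 ↦ 3  ≥
α = 0, β = 3 ↦ 3  ≥
α = 1, β = 0 ↦ 0  <
α = 1, β = 1 ↦ 1  <
α = 1, β = 2 ↦ 2  <
α = 1, β = 3 ↦ 3  ≥
α = 2, β = 0 ↦ 0  <
α = 2, β = 1 ↦ 1  <
α = 2, β = 2 ↦ 2  <
α = 2, β = 3 ↦ 3  ≥
α = 3, β = 0 ↦ 0  <
α = 3, β = 1 ↦ 1  <
α = 3, β = 2 ↦ 2  <
α = 3, β = 3 ↦ 3  ≥
So 7 of the 16 assignments meet the threshold.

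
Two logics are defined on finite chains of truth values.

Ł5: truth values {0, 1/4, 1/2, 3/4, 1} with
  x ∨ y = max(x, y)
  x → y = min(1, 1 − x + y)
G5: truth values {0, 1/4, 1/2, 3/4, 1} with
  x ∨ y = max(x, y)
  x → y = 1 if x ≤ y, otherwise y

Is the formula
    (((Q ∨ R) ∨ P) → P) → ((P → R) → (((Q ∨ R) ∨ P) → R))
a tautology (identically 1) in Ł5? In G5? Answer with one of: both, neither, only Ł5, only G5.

In Ł5: every assignment gives 1 — tautology.
In G5: every assignment gives 1 — tautology.

both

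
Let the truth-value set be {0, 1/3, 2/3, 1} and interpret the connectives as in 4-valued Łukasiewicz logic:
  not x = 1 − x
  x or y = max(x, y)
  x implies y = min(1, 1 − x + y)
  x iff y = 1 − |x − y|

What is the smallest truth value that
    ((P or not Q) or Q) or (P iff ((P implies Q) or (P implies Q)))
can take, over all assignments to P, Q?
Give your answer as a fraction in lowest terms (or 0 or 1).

2/3

Take P = 0, Q = 1/3:
not Q = not 1/3 = 2/3
P or not Q = 0 or 2/3 = 2/3
(P or not Q) or Q = 2/3 or 1/3 = 2/3
P implies Q = 0 implies 1/3 = 1
P implies Q = 0 implies 1/3 = 1
(P implies Q) or (P implies Q) = 1 or 1 = 1
P iff ((P implies Q) or (P implies Q)) = 0 iff 1 = 0
((P or not Q) or Q) or (P iff ((P implies Q) or (P implies Q))) = 2/3 or 0 = 2/3
No assignment yields a value below 2/3, so this is the minimum.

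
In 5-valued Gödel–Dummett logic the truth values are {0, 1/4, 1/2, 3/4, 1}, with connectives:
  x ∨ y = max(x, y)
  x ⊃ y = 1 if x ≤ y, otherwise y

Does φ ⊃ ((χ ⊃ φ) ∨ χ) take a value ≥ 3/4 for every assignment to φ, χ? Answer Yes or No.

Yes

At φ = 1/4, χ = 1/2, for instance:
χ ⊃ φ = 1/2 ⊃ 1/4 = 1/4
(χ ⊃ φ) ∨ χ = 1/4 ∨ 1/2 = 1/2
φ ⊃ ((χ ⊃ φ) ∨ χ) = 1/4 ⊃ 1/2 = 1
and checking the remaining 24 assignments likewise gives ≥ 3/4 in every case.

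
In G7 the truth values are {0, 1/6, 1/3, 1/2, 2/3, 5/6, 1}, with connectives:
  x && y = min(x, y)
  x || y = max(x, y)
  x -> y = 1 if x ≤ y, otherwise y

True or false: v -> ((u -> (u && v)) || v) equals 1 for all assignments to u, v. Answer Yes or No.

Yes

At u = 1/3, v = 1/3, for instance:
u && v = 1/3 && 1/3 = 1/3
u -> (u && v) = 1/3 -> 1/3 = 1
(u -> (u && v)) || v = 1 || 1/3 = 1
v -> ((u -> (u && v)) || v) = 1/3 -> 1 = 1
and checking the remaining 48 assignments likewise gives ≥ 1 in every case.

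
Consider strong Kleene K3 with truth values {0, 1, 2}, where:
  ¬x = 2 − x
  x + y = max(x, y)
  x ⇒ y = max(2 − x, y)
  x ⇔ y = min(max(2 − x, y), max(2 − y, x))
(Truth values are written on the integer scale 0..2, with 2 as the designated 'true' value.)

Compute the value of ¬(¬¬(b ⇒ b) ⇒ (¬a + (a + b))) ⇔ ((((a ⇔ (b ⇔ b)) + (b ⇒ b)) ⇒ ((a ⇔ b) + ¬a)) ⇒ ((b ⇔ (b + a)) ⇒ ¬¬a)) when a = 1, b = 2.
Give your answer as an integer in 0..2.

1

b ⇒ b = 2 ⇒ 2 = 2
¬(b ⇒ b) = ¬2 = 0
¬¬(b ⇒ b) = ¬0 = 2
¬a = ¬1 = 1
a + b = 1 + 2 = 2
¬a + (a + b) = 1 + 2 = 2
¬¬(b ⇒ b) ⇒ (¬a + (a + b)) = 2 ⇒ 2 = 2
¬(¬¬(b ⇒ b) ⇒ (¬a + (a + b))) = ¬2 = 0
b ⇔ b = 2 ⇔ 2 = 2
a ⇔ (b ⇔ b) = 1 ⇔ 2 = 1
b ⇒ b = 2 ⇒ 2 = 2
(a ⇔ (b ⇔ b)) + (b ⇒ b) = 1 + 2 = 2
a ⇔ b = 1 ⇔ 2 = 1
¬a = ¬1 = 1
(a ⇔ b) + ¬a = 1 + 1 = 1
((a ⇔ (b ⇔ b)) + (b ⇒ b)) ⇒ ((a ⇔ b) + ¬a) = 2 ⇒ 1 = 1
b + a = 2 + 1 = 2
b ⇔ (b + a) = 2 ⇔ 2 = 2
¬a = ¬1 = 1
¬¬a = ¬1 = 1
(b ⇔ (b + a)) ⇒ ¬¬a = 2 ⇒ 1 = 1
(((a ⇔ (b ⇔ b)) + (b ⇒ b)) ⇒ ((a ⇔ b) + ¬a)) ⇒ ((b ⇔ (b + a)) ⇒ ¬¬a) = 1 ⇒ 1 = 1
¬(¬¬(b ⇒ b) ⇒ (¬a + (a + b))) ⇔ ((((a ⇔ (b ⇔ b)) + (b ⇒ b)) ⇒ ((a ⇔ b) + ¬a)) ⇒ ((b ⇔ (b + a)) ⇒ ¬¬a)) = 0 ⇔ 1 = 1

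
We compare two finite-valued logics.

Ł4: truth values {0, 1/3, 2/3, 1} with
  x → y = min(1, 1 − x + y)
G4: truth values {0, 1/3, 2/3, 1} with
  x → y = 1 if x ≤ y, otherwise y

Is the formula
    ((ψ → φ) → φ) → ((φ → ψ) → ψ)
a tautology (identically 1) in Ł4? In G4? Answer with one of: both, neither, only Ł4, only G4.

In Ł4: every assignment gives 1 — tautology.
In G4: at φ = 0, ψ = 1/3 the value is 1/3 — not a tautology.

only Ł4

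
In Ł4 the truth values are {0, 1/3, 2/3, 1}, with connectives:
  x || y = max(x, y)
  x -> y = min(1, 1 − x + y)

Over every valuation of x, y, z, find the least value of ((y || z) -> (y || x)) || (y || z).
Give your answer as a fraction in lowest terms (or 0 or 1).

Take x = 0, y = 0, z = 1/3:
y || z = 0 || 1/3 = 1/3
y || x = 0 || 0 = 0
(y || z) -> (y || x) = 1/3 -> 0 = 2/3
y || z = 0 || 1/3 = 1/3
((y || z) -> (y || x)) || (y || z) = 2/3 || 1/3 = 2/3
No assignment yields a value below 2/3, so this is the minimum.

2/3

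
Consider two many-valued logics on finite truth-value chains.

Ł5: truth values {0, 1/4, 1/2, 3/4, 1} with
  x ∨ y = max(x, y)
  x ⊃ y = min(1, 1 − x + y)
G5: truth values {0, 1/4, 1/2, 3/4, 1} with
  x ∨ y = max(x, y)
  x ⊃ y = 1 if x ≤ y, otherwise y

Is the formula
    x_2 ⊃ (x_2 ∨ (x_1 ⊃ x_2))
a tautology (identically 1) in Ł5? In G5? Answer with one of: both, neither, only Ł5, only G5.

both

In Ł5: every assignment gives 1 — tautology.
In G5: every assignment gives 1 — tautology.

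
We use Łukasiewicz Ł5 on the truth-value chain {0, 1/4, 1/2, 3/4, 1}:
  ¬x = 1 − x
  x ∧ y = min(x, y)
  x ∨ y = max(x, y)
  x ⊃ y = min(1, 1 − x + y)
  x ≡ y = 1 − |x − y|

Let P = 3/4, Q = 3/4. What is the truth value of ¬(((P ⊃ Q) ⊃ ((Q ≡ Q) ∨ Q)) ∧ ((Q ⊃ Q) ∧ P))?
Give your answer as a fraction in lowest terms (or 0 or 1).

1/4

P ⊃ Q = 3/4 ⊃ 3/4 = 1
Q ≡ Q = 3/4 ≡ 3/4 = 1
(Q ≡ Q) ∨ Q = 1 ∨ 3/4 = 1
(P ⊃ Q) ⊃ ((Q ≡ Q) ∨ Q) = 1 ⊃ 1 = 1
Q ⊃ Q = 3/4 ⊃ 3/4 = 1
(Q ⊃ Q) ∧ P = 1 ∧ 3/4 = 3/4
((P ⊃ Q) ⊃ ((Q ≡ Q) ∨ Q)) ∧ ((Q ⊃ Q) ∧ P) = 1 ∧ 3/4 = 3/4
¬(((P ⊃ Q) ⊃ ((Q ≡ Q) ∨ Q)) ∧ ((Q ⊃ Q) ∧ P)) = ¬3/4 = 1/4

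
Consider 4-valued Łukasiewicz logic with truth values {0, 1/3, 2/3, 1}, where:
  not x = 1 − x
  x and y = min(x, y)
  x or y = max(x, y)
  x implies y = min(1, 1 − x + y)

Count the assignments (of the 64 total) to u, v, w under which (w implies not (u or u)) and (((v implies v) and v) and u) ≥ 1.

1

value 1: 1 assignment (counts)
value 2/3: 9 assignments
value 1/3: 23 assignments
value 0: 31 assignments
So 1 of the 64 assignments meets the threshold.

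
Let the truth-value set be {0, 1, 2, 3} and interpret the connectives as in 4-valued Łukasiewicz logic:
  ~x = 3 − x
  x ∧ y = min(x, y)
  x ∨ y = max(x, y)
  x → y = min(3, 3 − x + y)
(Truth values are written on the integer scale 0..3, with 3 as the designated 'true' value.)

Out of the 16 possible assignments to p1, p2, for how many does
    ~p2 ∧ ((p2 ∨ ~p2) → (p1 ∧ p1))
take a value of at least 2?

p1 = 0, p2 = 0 ↦ 0  <
p1 = 0, p2 = 1 ↦ 1  <
p1 = 0, p2 = 2 ↦ 1  <
p1 = 0, p2 = 3 ↦ 0  <
p1 = 1, p2 = 0 ↦ 1  <
p1 = 1, p2 = 1 ↦ 2  ≥
p1 = 1, p2 = 2 ↦ 1  <
p1 = 1, p2 = 3 ↦ 0  <
p1 = 2, p2 = 0 ↦ 2  ≥
p1 = 2, p2 = 1 ↦ 2  ≥
p1 = 2, p2 = 2 ↦ 1  <
p1 = 2, p2 = 3 ↦ 0  <
p1 = 3, p2 = 0 ↦ 3  ≥
p1 = 3, p2 = 1 ↦ 2  ≥
p1 = 3, p2 = 2 ↦ 1  <
p1 = 3, p2 = 3 ↦ 0  <
So 5 of the 16 assignments meet the threshold.

5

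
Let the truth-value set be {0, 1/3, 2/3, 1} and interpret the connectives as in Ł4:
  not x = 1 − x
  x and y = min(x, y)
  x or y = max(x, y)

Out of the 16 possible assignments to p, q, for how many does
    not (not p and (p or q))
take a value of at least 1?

p = 0, q = 0 ↦ 1  ≥
p = 0, q = 1/3 ↦ 2/3  <
p = 0, q = 2/3 ↦ 1/3  <
p = 0, q = 1 ↦ 0  <
p = 1/3, q = 0 ↦ 2/3  <
p = 1/3, q = 1/3 ↦ 2/3  <
p = 1/3, q = 2/3 ↦ 1/3  <
p = 1/3, q = 1 ↦ 1/3  <
p = 2/3, q = 0 ↦ 2/3  <
p = 2/3, q = 1/3 ↦ 2/3  <
p = 2/3, q = 2/3 ↦ 2/3  <
p = 2/3, q = 1 ↦ 2/3  <
p = 1, q = 0 ↦ 1  ≥
p = 1, q = 1/3 ↦ 1  ≥
p = 1, q = 2/3 ↦ 1  ≥
p = 1, q = 1 ↦ 1  ≥
So 5 of the 16 assignments meet the threshold.

5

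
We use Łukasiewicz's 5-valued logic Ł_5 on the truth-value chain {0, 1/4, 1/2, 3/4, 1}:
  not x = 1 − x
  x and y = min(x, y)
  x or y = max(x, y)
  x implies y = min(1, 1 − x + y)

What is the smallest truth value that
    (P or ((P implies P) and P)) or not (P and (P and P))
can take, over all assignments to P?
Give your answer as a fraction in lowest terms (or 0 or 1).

Take P = 1/2:
P implies P = 1/2 implies 1/2 = 1
(P implies P) and P = 1 and 1/2 = 1/2
P or ((P implies P) and P) = 1/2 or 1/2 = 1/2
P and P = 1/2 and 1/2 = 1/2
P and (P and P) = 1/2 and 1/2 = 1/2
not (P and (P and P)) = not 1/2 = 1/2
(P or ((P implies P) and P)) or not (P and (P and P)) = 1/2 or 1/2 = 1/2
No assignment yields a value below 1/2, so this is the minimum.

1/2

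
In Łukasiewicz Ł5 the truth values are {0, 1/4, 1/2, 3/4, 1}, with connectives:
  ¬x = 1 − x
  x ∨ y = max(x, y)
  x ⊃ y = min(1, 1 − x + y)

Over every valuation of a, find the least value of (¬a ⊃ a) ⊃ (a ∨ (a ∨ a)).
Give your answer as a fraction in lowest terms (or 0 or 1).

Take a = 1/2:
¬a = ¬1/2 = 1/2
¬a ⊃ a = 1/2 ⊃ 1/2 = 1
a ∨ a = 1/2 ∨ 1/2 = 1/2
a ∨ (a ∨ a) = 1/2 ∨ 1/2 = 1/2
(¬a ⊃ a) ⊃ (a ∨ (a ∨ a)) = 1 ⊃ 1/2 = 1/2
No assignment yields a value below 1/2, so this is the minimum.

1/2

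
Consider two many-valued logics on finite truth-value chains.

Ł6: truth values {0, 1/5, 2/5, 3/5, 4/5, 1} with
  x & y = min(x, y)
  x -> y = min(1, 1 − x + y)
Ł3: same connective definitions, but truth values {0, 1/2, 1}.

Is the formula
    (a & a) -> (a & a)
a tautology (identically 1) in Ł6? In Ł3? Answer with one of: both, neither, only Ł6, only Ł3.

both

In Ł6: every assignment gives 1 — tautology.
In Ł3: every assignment gives 1 — tautology.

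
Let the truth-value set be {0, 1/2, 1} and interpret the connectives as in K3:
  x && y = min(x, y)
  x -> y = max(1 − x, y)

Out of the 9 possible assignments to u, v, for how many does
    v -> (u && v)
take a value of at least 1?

u = 0, v = 0 ↦ 1  ≥
u = 0, v = 1/2 ↦ 1/2  <
u = 0, v = 1 ↦ 0  <
u = 1/2, v = 0 ↦ 1  ≥
u = 1/2, v = 1/2 ↦ 1/2  <
u = 1/2, v = 1 ↦ 1/2  <
u = 1, v = 0 ↦ 1  ≥
u = 1, v = 1/2 ↦ 1/2  <
u = 1, v = 1 ↦ 1  ≥
So 4 of the 9 assignments meet the threshold.

4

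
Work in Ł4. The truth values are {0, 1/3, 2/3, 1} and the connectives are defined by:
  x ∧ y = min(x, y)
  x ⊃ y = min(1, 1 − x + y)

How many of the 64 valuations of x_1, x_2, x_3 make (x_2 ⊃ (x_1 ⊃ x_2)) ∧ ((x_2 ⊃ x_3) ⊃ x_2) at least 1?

value 1: 24 assignments (counts)
value 2/3: 12 assignments
value 1/3: 12 assignments
value 0: 16 assignments
So 24 of the 64 assignments meet the threshold.

24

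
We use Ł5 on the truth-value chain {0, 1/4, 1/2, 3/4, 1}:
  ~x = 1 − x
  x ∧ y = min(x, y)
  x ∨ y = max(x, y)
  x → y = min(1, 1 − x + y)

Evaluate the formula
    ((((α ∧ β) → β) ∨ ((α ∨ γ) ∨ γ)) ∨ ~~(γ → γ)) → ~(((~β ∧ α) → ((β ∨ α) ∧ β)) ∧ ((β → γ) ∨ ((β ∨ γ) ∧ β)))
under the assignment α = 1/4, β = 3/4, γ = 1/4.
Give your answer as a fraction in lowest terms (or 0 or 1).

α ∧ β = 1/4 ∧ 3/4 = 1/4
(α ∧ β) → β = 1/4 → 3/4 = 1
α ∨ γ = 1/4 ∨ 1/4 = 1/4
(α ∨ γ) ∨ γ = 1/4 ∨ 1/4 = 1/4
((α ∧ β) → β) ∨ ((α ∨ γ) ∨ γ) = 1 ∨ 1/4 = 1
γ → γ = 1/4 → 1/4 = 1
~(γ → γ) = ~1 = 0
~~(γ → γ) = ~0 = 1
(((α ∧ β) → β) ∨ ((α ∨ γ) ∨ γ)) ∨ ~~(γ → γ) = 1 ∨ 1 = 1
~β = ~3/4 = 1/4
~β ∧ α = 1/4 ∧ 1/4 = 1/4
β ∨ α = 3/4 ∨ 1/4 = 3/4
(β ∨ α) ∧ β = 3/4 ∧ 3/4 = 3/4
(~β ∧ α) → ((β ∨ α) ∧ β) = 1/4 → 3/4 = 1
β → γ = 3/4 → 1/4 = 1/2
β ∨ γ = 3/4 ∨ 1/4 = 3/4
(β ∨ γ) ∧ β = 3/4 ∧ 3/4 = 3/4
(β → γ) ∨ ((β ∨ γ) ∧ β) = 1/2 ∨ 3/4 = 3/4
((~β ∧ α) → ((β ∨ α) ∧ β)) ∧ ((β → γ) ∨ ((β ∨ γ) ∧ β)) = 1 ∧ 3/4 = 3/4
~(((~β ∧ α) → ((β ∨ α) ∧ β)) ∧ ((β → γ) ∨ ((β ∨ γ) ∧ β))) = ~3/4 = 1/4
((((α ∧ β) → β) ∨ ((α ∨ γ) ∨ γ)) ∨ ~~(γ → γ)) → ~(((~β ∧ α) → ((β ∨ α) ∧ β)) ∧ ((β → γ) ∨ ((β ∨ γ) ∧ β))) = 1 → 1/4 = 1/4

1/4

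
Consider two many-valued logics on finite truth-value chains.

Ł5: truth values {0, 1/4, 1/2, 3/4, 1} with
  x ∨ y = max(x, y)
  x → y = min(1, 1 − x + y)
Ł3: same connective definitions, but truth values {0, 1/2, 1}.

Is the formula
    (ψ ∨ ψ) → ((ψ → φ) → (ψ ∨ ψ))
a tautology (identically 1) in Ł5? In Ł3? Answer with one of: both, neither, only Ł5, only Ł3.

In Ł5: every assignment gives 1 — tautology.
In Ł3: every assignment gives 1 — tautology.

both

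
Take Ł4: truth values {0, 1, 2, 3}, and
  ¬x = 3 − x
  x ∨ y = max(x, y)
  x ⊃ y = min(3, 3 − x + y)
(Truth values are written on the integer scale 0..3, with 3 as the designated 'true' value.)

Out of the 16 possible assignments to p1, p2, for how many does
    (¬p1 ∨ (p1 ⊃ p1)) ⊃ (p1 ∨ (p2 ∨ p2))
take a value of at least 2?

12

p1 = 0, p2 = 0 ↦ 0  <
p1 = 0, p2 = 1 ↦ 1  <
p1 = 0, p2 = 2 ↦ 2  ≥
p1 = 0, p2 = 3 ↦ 3  ≥
p1 = 1, p2 = 0 ↦ 1  <
p1 = 1, p2 = 1 ↦ 1  <
p1 = 1, p2 = 2 ↦ 2  ≥
p1 = 1, p2 = 3 ↦ 3  ≥
p1 = 2, p2 = 0 ↦ 2  ≥
p1 = 2, p2 = 1 ↦ 2  ≥
p1 = 2, p2 = 2 ↦ 2  ≥
p1 = 2, p2 = 3 ↦ 3  ≥
p1 = 3, p2 = 0 ↦ 3  ≥
p1 = 3, p2 = 1 ↦ 3  ≥
p1 = 3, p2 = 2 ↦ 3  ≥
p1 = 3, p2 = 3 ↦ 3  ≥
So 12 of the 16 assignments meet the threshold.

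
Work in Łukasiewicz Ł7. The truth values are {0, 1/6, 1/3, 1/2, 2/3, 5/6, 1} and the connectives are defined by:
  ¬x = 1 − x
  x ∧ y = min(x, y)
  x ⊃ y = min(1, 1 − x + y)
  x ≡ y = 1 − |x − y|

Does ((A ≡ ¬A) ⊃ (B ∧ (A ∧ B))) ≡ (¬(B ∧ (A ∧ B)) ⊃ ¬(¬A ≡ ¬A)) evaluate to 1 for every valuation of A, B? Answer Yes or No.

No

Counterexample: take A = 0, B = 0.
¬A = ¬0 = 1
A ≡ ¬A = 0 ≡ 1 = 0
A ∧ B = 0 ∧ 0 = 0
B ∧ (A ∧ B) = 0 ∧ 0 = 0
(A ≡ ¬A) ⊃ (B ∧ (A ∧ B)) = 0 ⊃ 0 = 1
A ∧ B = 0 ∧ 0 = 0
B ∧ (A ∧ B) = 0 ∧ 0 = 0
¬(B ∧ (A ∧ B)) = ¬0 = 1
¬A = ¬0 = 1
¬A = ¬0 = 1
¬A ≡ ¬A = 1 ≡ 1 = 1
¬(¬A ≡ ¬A) = ¬1 = 0
¬(B ∧ (A ∧ B)) ⊃ ¬(¬A ≡ ¬A) = 1 ⊃ 0 = 0
((A ≡ ¬A) ⊃ (B ∧ (A ∧ B))) ≡ (¬(B ∧ (A ∧ B)) ⊃ ¬(¬A ≡ ¬A)) = 1 ≡ 0 = 0
This gives 0 ≠ 1.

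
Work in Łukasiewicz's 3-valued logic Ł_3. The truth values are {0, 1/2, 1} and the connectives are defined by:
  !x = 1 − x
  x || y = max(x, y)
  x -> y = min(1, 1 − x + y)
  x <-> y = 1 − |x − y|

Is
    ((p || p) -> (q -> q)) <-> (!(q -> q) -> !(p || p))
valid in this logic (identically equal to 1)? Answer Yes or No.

Yes

p = 0, q = 0 ↦ 1
p = 0, q = 1/2 ↦ 1
p = 0, q = 1 ↦ 1
p = 1/2, q = 0 ↦ 1
p = 1/2, q = 1/2 ↦ 1
p = 1/2, q = 1 ↦ 1
p = 1, q = 0 ↦ 1
p = 1, q = 1/2 ↦ 1
p = 1, q = 1 ↦ 1
Every assignment gives a value ≥ 1.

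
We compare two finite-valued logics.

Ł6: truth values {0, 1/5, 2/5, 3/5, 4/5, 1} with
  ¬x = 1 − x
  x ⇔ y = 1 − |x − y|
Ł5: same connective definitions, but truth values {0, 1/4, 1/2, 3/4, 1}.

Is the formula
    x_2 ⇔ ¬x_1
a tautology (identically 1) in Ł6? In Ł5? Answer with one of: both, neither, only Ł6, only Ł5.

neither

In Ł6: at x_1 = 0, x_2 = 0 the value is 0 — not a tautology.
In Ł5: at x_1 = 0, x_2 = 0 the value is 0 — not a tautology.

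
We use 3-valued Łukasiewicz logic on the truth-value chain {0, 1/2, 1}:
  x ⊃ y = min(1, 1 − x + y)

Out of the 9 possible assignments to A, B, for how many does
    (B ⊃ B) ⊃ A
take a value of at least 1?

A = 0, B = 0 ↦ 0  <
A = 0, B = 1/2 ↦ 0  <
A = 0, B = 1 ↦ 0  <
A = 1/2, B = 0 ↦ 1/2  <
A = 1/2, B = 1/2 ↦ 1/2  <
A = 1/2, B = 1 ↦ 1/2  <
A = 1, B = 0 ↦ 1  ≥
A = 1, B = 1/2 ↦ 1  ≥
A = 1, B = 1 ↦ 1  ≥
So 3 of the 9 assignments meet the threshold.

3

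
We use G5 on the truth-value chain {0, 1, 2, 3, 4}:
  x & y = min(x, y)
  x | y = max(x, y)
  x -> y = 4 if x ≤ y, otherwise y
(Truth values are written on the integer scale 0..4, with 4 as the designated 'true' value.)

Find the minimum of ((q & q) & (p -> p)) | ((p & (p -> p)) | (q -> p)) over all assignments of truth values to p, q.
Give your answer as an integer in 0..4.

1

Take p = 0, q = 1:
q & q = 1 & 1 = 1
p -> p = 0 -> 0 = 4
(q & q) & (p -> p) = 1 & 4 = 1
p -> p = 0 -> 0 = 4
p & (p -> p) = 0 & 4 = 0
q -> p = 1 -> 0 = 0
(p & (p -> p)) | (q -> p) = 0 | 0 = 0
((q & q) & (p -> p)) | ((p & (p -> p)) | (q -> p)) = 1 | 0 = 1
No assignment yields a value below 1, so this is the minimum.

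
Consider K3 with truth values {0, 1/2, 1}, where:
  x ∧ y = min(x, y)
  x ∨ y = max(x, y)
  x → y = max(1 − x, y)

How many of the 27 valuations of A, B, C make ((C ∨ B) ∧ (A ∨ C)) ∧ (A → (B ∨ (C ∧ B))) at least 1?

value 1: 7 assignments (counts)
value 1/2: 13 assignments
value 0: 7 assignments
So 7 of the 27 assignments meet the threshold.

7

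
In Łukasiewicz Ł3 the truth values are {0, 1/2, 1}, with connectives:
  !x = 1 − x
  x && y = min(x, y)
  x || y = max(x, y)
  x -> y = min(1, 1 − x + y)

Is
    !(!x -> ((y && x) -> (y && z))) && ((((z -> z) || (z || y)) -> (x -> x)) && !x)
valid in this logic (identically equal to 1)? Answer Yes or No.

Counterexample: take x = 0, y = 0, z = 0.
!x = !0 = 1
y && x = 0 && 0 = 0
y && z = 0 && 0 = 0
(y && x) -> (y && z) = 0 -> 0 = 1
!x -> ((y && x) -> (y && z)) = 1 -> 1 = 1
!(!x -> ((y && x) -> (y && z))) = !1 = 0
z -> z = 0 -> 0 = 1
z || y = 0 || 0 = 0
(z -> z) || (z || y) = 1 || 0 = 1
x -> x = 0 -> 0 = 1
((z -> z) || (z || y)) -> (x -> x) = 1 -> 1 = 1
!x = !0 = 1
(((z -> z) || (z || y)) -> (x -> x)) && !x = 1 && 1 = 1
!(!x -> ((y && x) -> (y && z))) && ((((z -> z) || (z || y)) -> (x -> x)) && !x) = 0 && 1 = 0
This gives 0 ≠ 1.

No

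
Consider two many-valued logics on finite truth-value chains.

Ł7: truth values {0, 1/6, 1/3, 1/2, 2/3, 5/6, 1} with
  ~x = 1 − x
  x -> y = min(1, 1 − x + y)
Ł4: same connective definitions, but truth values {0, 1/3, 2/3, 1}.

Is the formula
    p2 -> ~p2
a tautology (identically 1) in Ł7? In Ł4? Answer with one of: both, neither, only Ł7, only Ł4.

neither

In Ł7: at p2 = 2/3 the value is 2/3 — not a tautology.
In Ł4: at p2 = 2/3 the value is 2/3 — not a tautology.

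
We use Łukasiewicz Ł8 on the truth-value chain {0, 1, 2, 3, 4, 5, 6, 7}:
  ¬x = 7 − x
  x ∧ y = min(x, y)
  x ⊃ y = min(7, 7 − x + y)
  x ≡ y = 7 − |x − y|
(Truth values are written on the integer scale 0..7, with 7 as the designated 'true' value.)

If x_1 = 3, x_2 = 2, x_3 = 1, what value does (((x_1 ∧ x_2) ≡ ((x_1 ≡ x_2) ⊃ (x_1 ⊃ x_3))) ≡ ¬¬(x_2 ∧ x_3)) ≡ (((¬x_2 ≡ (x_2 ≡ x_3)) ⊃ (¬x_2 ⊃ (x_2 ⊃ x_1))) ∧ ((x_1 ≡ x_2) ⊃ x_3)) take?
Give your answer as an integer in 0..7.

x_1 ∧ x_2 = 3 ∧ 2 = 2
x_1 ≡ x_2 = 3 ≡ 2 = 6
x_1 ⊃ x_3 = 3 ⊃ 1 = 5
(x_1 ≡ x_2) ⊃ (x_1 ⊃ x_3) = 6 ⊃ 5 = 6
(x_1 ∧ x_2) ≡ ((x_1 ≡ x_2) ⊃ (x_1 ⊃ x_3)) = 2 ≡ 6 = 3
x_2 ∧ x_3 = 2 ∧ 1 = 1
¬(x_2 ∧ x_3) = ¬1 = 6
¬¬(x_2 ∧ x_3) = ¬6 = 1
((x_1 ∧ x_2) ≡ ((x_1 ≡ x_2) ⊃ (x_1 ⊃ x_3))) ≡ ¬¬(x_2 ∧ x_3) = 3 ≡ 1 = 5
¬x_2 = ¬2 = 5
x_2 ≡ x_3 = 2 ≡ 1 = 6
¬x_2 ≡ (x_2 ≡ x_3) = 5 ≡ 6 = 6
¬x_2 = ¬2 = 5
x_2 ⊃ x_1 = 2 ⊃ 3 = 7
¬x_2 ⊃ (x_2 ⊃ x_1) = 5 ⊃ 7 = 7
(¬x_2 ≡ (x_2 ≡ x_3)) ⊃ (¬x_2 ⊃ (x_2 ⊃ x_1)) = 6 ⊃ 7 = 7
x_1 ≡ x_2 = 3 ≡ 2 = 6
(x_1 ≡ x_2) ⊃ x_3 = 6 ⊃ 1 = 2
((¬x_2 ≡ (x_2 ≡ x_3)) ⊃ (¬x_2 ⊃ (x_2 ⊃ x_1))) ∧ ((x_1 ≡ x_2) ⊃ x_3) = 7 ∧ 2 = 2
(((x_1 ∧ x_2) ≡ ((x_1 ≡ x_2) ⊃ (x_1 ⊃ x_3))) ≡ ¬¬(x_2 ∧ x_3)) ≡ (((¬x_2 ≡ (x_2 ≡ x_3)) ⊃ (¬x_2 ⊃ (x_2 ⊃ x_1))) ∧ ((x_1 ≡ x_2) ⊃ x_3)) = 5 ≡ 2 = 4

4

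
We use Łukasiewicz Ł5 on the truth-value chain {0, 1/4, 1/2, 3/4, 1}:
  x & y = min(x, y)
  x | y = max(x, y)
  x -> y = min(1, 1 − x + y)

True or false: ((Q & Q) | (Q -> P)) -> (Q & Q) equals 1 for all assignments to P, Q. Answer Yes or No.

Counterexample: take P = 0, Q = 0.
Q & Q = 0 & 0 = 0
Q -> P = 0 -> 0 = 1
(Q & Q) | (Q -> P) = 0 | 1 = 1
((Q & Q) | (Q -> P)) -> (Q & Q) = 1 -> 0 = 0
This gives 0 ≠ 1.

No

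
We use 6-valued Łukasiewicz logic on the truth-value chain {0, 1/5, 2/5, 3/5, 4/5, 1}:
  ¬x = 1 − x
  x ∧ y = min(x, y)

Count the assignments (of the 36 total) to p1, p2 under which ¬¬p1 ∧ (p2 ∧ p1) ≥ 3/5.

value 1: 1 assignment (counts)
value 4/5: 3 assignments (counts)
value 3/5: 5 assignments (counts)
value 2/5: 7 assignments
value 1/5: 9 assignments
value 0: 11 assignments
So 9 of the 36 assignments meet the threshold.

9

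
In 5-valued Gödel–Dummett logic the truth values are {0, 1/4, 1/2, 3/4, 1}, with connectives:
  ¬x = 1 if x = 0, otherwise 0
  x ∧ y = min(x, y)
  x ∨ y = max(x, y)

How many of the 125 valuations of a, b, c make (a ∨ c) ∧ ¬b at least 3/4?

16

value 1: 9 assignments (counts)
value 3/4: 7 assignments (counts)
value 1/2: 5 assignments
value 1/4: 3 assignments
value 0: 101 assignments
So 16 of the 125 assignments meet the threshold.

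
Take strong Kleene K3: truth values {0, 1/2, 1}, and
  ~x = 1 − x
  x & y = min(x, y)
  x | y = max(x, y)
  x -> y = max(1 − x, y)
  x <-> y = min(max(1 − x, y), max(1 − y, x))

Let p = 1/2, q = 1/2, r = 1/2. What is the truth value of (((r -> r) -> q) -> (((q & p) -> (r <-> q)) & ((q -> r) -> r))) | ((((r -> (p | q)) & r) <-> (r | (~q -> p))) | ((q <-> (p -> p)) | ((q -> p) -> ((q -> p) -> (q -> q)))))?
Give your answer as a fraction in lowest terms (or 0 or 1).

r -> r = 1/2 -> 1/2 = 1/2
(r -> r) -> q = 1/2 -> 1/2 = 1/2
q & p = 1/2 & 1/2 = 1/2
r <-> q = 1/2 <-> 1/2 = 1/2
(q & p) -> (r <-> q) = 1/2 -> 1/2 = 1/2
q -> r = 1/2 -> 1/2 = 1/2
(q -> r) -> r = 1/2 -> 1/2 = 1/2
((q & p) -> (r <-> q)) & ((q -> r) -> r) = 1/2 & 1/2 = 1/2
((r -> r) -> q) -> (((q & p) -> (r <-> q)) & ((q -> r) -> r)) = 1/2 -> 1/2 = 1/2
p | q = 1/2 | 1/2 = 1/2
r -> (p | q) = 1/2 -> 1/2 = 1/2
(r -> (p | q)) & r = 1/2 & 1/2 = 1/2
~q = ~1/2 = 1/2
~q -> p = 1/2 -> 1/2 = 1/2
r | (~q -> p) = 1/2 | 1/2 = 1/2
((r -> (p | q)) & r) <-> (r | (~q -> p)) = 1/2 <-> 1/2 = 1/2
p -> p = 1/2 -> 1/2 = 1/2
q <-> (p -> p) = 1/2 <-> 1/2 = 1/2
q -> p = 1/2 -> 1/2 = 1/2
q -> p = 1/2 -> 1/2 = 1/2
q -> q = 1/2 -> 1/2 = 1/2
(q -> p) -> (q -> q) = 1/2 -> 1/2 = 1/2
(q -> p) -> ((q -> p) -> (q -> q)) = 1/2 -> 1/2 = 1/2
(q <-> (p -> p)) | ((q -> p) -> ((q -> p) -> (q -> q))) = 1/2 | 1/2 = 1/2
(((r -> (p | q)) & r) <-> (r | (~q -> p))) | ((q <-> (p -> p)) | ((q -> p) -> ((q -> p) -> (q -> q)))) = 1/2 | 1/2 = 1/2
(((r -> r) -> q) -> (((q & p) -> (r <-> q)) & ((q -> r) -> r))) | ((((r -> (p | q)) & r) <-> (r | (~q -> p))) | ((q <-> (p -> p)) | ((q -> p) -> ((q -> p) -> (q -> q))))) = 1/2 | 1/2 = 1/2

1/2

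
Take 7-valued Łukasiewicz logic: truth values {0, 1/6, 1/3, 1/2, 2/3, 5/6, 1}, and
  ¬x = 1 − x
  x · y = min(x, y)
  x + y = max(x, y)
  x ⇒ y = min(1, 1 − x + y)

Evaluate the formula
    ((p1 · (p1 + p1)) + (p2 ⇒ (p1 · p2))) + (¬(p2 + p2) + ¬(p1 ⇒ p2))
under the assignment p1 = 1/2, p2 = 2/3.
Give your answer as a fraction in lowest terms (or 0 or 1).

5/6

p1 + p1 = 1/2 + 1/2 = 1/2
p1 · (p1 + p1) = 1/2 · 1/2 = 1/2
p1 · p2 = 1/2 · 2/3 = 1/2
p2 ⇒ (p1 · p2) = 2/3 ⇒ 1/2 = 5/6
(p1 · (p1 + p1)) + (p2 ⇒ (p1 · p2)) = 1/2 + 5/6 = 5/6
p2 + p2 = 2/3 + 2/3 = 2/3
¬(p2 + p2) = ¬2/3 = 1/3
p1 ⇒ p2 = 1/2 ⇒ 2/3 = 1
¬(p1 ⇒ p2) = ¬1 = 0
¬(p2 + p2) + ¬(p1 ⇒ p2) = 1/3 + 0 = 1/3
((p1 · (p1 + p1)) + (p2 ⇒ (p1 · p2))) + (¬(p2 + p2) + ¬(p1 ⇒ p2)) = 5/6 + 1/3 = 5/6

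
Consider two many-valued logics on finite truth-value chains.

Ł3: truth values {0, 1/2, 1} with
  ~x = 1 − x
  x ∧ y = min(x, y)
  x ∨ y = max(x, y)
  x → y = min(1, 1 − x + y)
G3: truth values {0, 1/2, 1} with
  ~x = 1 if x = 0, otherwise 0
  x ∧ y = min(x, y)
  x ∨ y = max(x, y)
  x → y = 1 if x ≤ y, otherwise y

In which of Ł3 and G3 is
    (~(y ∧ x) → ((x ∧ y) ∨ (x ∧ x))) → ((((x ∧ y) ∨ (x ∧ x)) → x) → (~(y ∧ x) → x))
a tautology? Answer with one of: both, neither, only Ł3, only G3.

In Ł3: every assignment gives 1 — tautology.
In G3: every assignment gives 1 — tautology.

both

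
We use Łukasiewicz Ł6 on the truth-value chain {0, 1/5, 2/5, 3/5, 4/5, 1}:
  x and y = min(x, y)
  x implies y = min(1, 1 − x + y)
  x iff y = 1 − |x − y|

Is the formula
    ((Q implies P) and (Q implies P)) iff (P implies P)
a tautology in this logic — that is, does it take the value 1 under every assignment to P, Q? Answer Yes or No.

No

Counterexample: take P = 0, Q = 1/5.
Q implies P = 1/5 implies 0 = 4/5
Q implies P = 1/5 implies 0 = 4/5
(Q implies P) and (Q implies P) = 4/5 and 4/5 = 4/5
P implies P = 0 implies 0 = 1
((Q implies P) and (Q implies P)) iff (P implies P) = 4/5 iff 1 = 4/5
This gives 4/5 ≠ 1.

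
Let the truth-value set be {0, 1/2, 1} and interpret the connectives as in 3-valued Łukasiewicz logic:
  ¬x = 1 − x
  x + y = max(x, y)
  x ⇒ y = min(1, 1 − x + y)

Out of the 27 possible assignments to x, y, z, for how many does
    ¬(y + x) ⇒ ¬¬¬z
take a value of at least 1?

22

value 1: 22 assignments (counts)
value 1/2: 4 assignments
value 0: 1 assignment
So 22 of the 27 assignments meet the threshold.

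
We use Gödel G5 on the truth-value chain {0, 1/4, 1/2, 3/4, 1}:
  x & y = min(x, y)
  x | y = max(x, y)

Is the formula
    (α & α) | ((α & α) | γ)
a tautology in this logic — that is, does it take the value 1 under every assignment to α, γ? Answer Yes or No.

Counterexample: take α = 0, γ = 0.
α & α = 0 & 0 = 0
(α & α) | γ = 0 | 0 = 0
(α & α) | ((α & α) | γ) = 0 | 0 = 0
This gives 0 ≠ 1.

No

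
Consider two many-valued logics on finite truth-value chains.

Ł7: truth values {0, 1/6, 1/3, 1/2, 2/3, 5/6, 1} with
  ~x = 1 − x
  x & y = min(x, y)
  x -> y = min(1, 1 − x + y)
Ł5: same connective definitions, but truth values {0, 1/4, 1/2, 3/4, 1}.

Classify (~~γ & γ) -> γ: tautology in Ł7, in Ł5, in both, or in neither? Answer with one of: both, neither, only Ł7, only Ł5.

In Ł7: every assignment gives 1 — tautology.
In Ł5: every assignment gives 1 — tautology.

both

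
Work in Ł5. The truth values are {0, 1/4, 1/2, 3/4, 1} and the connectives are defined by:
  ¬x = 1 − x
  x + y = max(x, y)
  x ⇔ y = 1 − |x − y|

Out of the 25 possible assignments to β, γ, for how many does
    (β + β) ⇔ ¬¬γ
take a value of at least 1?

value 1: 5 assignments (counts)
value 3/4: 8 assignments
value 1/2: 6 assignments
value 1/4: 4 assignments
value 0: 2 assignments
So 5 of the 25 assignments meet the threshold.

5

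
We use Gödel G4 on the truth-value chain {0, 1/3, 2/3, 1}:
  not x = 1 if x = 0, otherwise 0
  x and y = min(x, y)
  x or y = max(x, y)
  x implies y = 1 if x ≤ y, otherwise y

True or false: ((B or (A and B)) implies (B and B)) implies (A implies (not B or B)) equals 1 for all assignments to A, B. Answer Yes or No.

Counterexample: take A = 2/3, B = 1/3.
A and B = 2/3 and 1/3 = 1/3
B or (A and B) = 1/3 or 1/3 = 1/3
B and B = 1/3 and 1/3 = 1/3
(B or (A and B)) implies (B and B) = 1/3 implies 1/3 = 1
not B = not 1/3 = 0
not B or B = 0 or 1/3 = 1/3
A implies (not B or B) = 2/3 implies 1/3 = 1/3
((B or (A and B)) implies (B and B)) implies (A implies (not B or B)) = 1 implies 1/3 = 1/3
This gives 1/3 ≠ 1.

No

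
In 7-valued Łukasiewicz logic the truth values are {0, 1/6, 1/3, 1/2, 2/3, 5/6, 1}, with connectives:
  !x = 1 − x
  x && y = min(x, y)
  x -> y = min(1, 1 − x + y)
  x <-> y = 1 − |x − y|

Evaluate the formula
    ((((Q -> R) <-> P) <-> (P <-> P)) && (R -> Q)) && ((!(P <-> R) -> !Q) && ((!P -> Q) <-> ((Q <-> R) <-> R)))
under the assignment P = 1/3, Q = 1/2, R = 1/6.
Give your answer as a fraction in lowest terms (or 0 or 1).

2/3

Q -> R = 1/2 -> 1/6 = 2/3
(Q -> R) <-> P = 2/3 <-> 1/3 = 2/3
P <-> P = 1/3 <-> 1/3 = 1
((Q -> R) <-> P) <-> (P <-> P) = 2/3 <-> 1 = 2/3
R -> Q = 1/6 -> 1/2 = 1
(((Q -> R) <-> P) <-> (P <-> P)) && (R -> Q) = 2/3 && 1 = 2/3
P <-> R = 1/3 <-> 1/6 = 5/6
!(P <-> R) = !5/6 = 1/6
!Q = !1/2 = 1/2
!(P <-> R) -> !Q = 1/6 -> 1/2 = 1
!P = !1/3 = 2/3
!P -> Q = 2/3 -> 1/2 = 5/6
Q <-> R = 1/2 <-> 1/6 = 2/3
(Q <-> R) <-> R = 2/3 <-> 1/6 = 1/2
(!P -> Q) <-> ((Q <-> R) <-> R) = 5/6 <-> 1/2 = 2/3
(!(P <-> R) -> !Q) && ((!P -> Q) <-> ((Q <-> R) <-> R)) = 1 && 2/3 = 2/3
((((Q -> R) <-> P) <-> (P <-> P)) && (R -> Q)) && ((!(P <-> R) -> !Q) && ((!P -> Q) <-> ((Q <-> R) <-> R))) = 2/3 && 2/3 = 2/3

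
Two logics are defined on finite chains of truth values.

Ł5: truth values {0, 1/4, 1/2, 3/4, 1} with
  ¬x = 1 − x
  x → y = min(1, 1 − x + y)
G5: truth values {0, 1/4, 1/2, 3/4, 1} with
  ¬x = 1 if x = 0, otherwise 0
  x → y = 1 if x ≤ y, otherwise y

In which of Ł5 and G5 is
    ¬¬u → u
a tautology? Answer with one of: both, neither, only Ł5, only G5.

only Ł5

In Ł5: every assignment gives 1 — tautology.
In G5: at u = 1/4 the value is 1/4 — not a tautology.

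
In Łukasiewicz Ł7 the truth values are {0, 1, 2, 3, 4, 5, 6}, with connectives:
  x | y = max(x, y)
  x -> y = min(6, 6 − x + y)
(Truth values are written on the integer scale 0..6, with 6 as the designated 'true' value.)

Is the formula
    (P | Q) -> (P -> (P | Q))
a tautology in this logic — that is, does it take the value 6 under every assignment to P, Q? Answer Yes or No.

Yes

At P = 1, Q = 5, for instance:
P | Q = 1 | 5 = 5
P -> (P | Q) = 1 -> 5 = 6
(P | Q) -> (P -> (P | Q)) = 5 -> 6 = 6
and checking the remaining 48 assignments likewise gives ≥ 6 in every case.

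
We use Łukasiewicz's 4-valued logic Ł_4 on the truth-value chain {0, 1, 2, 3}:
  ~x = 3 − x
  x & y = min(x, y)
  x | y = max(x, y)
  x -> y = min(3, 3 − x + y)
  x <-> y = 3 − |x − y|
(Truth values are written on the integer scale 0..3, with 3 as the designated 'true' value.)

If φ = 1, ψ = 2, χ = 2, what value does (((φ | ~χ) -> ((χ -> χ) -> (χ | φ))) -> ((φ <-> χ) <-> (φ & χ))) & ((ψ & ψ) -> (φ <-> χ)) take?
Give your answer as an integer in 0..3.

2

~χ = ~2 = 1
φ | ~χ = 1 | 1 = 1
χ -> χ = 2 -> 2 = 3
χ | φ = 2 | 1 = 2
(χ -> χ) -> (χ | φ) = 3 -> 2 = 2
(φ | ~χ) -> ((χ -> χ) -> (χ | φ)) = 1 -> 2 = 3
φ <-> χ = 1 <-> 2 = 2
φ & χ = 1 & 2 = 1
(φ <-> χ) <-> (φ & χ) = 2 <-> 1 = 2
((φ | ~χ) -> ((χ -> χ) -> (χ | φ))) -> ((φ <-> χ) <-> (φ & χ)) = 3 -> 2 = 2
ψ & ψ = 2 & 2 = 2
φ <-> χ = 1 <-> 2 = 2
(ψ & ψ) -> (φ <-> χ) = 2 -> 2 = 3
(((φ | ~χ) -> ((χ -> χ) -> (χ | φ))) -> ((φ <-> χ) <-> (φ & χ))) & ((ψ & ψ) -> (φ <-> χ)) = 2 & 3 = 2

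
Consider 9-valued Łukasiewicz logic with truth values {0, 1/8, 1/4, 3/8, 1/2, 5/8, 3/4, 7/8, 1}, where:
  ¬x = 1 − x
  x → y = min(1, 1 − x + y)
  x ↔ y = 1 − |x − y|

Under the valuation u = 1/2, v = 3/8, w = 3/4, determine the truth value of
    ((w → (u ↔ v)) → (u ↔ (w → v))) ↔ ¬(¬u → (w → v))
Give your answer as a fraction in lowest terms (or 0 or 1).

u ↔ v = 1/2 ↔ 3/8 = 7/8
w → (u ↔ v) = 3/4 → 7/8 = 1
w → v = 3/4 → 3/8 = 5/8
u ↔ (w → v) = 1/2 ↔ 5/8 = 7/8
(w → (u ↔ v)) → (u ↔ (w → v)) = 1 → 7/8 = 7/8
¬u = ¬1/2 = 1/2
w → v = 3/4 → 3/8 = 5/8
¬u → (w → v) = 1/2 → 5/8 = 1
¬(¬u → (w → v)) = ¬1 = 0
((w → (u ↔ v)) → (u ↔ (w → v))) ↔ ¬(¬u → (w → v)) = 7/8 ↔ 0 = 1/8

1/8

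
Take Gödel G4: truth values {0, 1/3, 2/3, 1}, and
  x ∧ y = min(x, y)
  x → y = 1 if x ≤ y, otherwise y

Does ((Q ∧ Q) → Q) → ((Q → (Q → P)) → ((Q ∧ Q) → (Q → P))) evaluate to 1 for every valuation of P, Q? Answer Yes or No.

Yes

P = 0, Q = 0 ↦ 1
P = 0, Q = 1/3 ↦ 1
P = 0, Q = 2/3 ↦ 1
P = 0, Q = 1 ↦ 1
P = 1/3, Q = 0 ↦ 1
P = 1/3, Q = 1/3 ↦ 1
P = 1/3, Q = 2/3 ↦ 1
P = 1/3, Q = 1 ↦ 1
P = 2/3, Q = 0 ↦ 1
P = 2/3, Q = 1/3 ↦ 1
P = 2/3, Q = 2/3 ↦ 1
P = 2/3, Q = 1 ↦ 1
P = 1, Q = 0 ↦ 1
P = 1, Q = 1/3 ↦ 1
P = 1, Q = 2/3 ↦ 1
P = 1, Q = 1 ↦ 1
Every assignment gives a value ≥ 1.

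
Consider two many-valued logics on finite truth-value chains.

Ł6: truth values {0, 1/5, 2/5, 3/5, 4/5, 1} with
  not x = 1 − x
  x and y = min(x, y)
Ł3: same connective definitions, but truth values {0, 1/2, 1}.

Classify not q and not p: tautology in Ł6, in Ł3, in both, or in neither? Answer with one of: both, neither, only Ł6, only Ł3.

In Ł6: at p = 0, q = 1/5 the value is 4/5 — not a tautology.
In Ł3: at p = 0, q = 1/2 the value is 1/2 — not a tautology.

neither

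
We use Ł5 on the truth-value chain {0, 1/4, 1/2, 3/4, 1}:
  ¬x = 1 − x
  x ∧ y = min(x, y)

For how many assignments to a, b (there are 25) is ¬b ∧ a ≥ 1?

1

value 1: 1 assignment (counts)
value 3/4: 3 assignments
value 1/2: 5 assignments
value 1/4: 7 assignments
value 0: 9 assignments
So 1 of the 25 assignments meets the threshold.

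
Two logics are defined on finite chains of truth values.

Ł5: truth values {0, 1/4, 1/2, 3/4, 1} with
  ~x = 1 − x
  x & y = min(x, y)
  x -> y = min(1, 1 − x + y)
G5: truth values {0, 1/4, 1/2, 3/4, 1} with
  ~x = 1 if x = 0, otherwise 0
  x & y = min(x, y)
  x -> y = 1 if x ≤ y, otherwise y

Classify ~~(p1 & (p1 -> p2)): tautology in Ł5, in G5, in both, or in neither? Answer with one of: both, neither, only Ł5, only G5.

In Ł5: at p1 = 0, p2 = 0 the value is 0 — not a tautology.
In G5: at p1 = 0, p2 = 0 the value is 0 — not a tautology.

neither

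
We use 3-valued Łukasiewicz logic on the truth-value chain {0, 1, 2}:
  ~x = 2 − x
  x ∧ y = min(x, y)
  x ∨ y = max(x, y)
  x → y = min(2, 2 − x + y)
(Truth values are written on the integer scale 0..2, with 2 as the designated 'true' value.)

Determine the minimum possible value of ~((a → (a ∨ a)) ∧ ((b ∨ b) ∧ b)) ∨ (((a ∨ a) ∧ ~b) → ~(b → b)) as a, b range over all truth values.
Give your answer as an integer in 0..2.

1

Take a = 1, b = 1:
a ∨ a = 1 ∨ 1 = 1
a → (a ∨ a) = 1 → 1 = 2
b ∨ b = 1 ∨ 1 = 1
(b ∨ b) ∧ b = 1 ∧ 1 = 1
(a → (a ∨ a)) ∧ ((b ∨ b) ∧ b) = 2 ∧ 1 = 1
~((a → (a ∨ a)) ∧ ((b ∨ b) ∧ b)) = ~1 = 1
a ∨ a = 1 ∨ 1 = 1
~b = ~1 = 1
(a ∨ a) ∧ ~b = 1 ∧ 1 = 1
b → b = 1 → 1 = 2
~(b → b) = ~2 = 0
((a ∨ a) ∧ ~b) → ~(b → b) = 1 → 0 = 1
~((a → (a ∨ a)) ∧ ((b ∨ b) ∧ b)) ∨ (((a ∨ a) ∧ ~b) → ~(b → b)) = 1 ∨ 1 = 1
No assignment yields a value below 1, so this is the minimum.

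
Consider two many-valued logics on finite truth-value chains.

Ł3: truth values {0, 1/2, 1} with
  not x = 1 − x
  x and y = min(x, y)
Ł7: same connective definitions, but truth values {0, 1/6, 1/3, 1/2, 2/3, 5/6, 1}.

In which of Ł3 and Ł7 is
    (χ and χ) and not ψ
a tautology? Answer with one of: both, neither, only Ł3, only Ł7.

neither

In Ł3: at ψ = 0, χ = 0 the value is 0 — not a tautology.
In Ł7: at ψ = 0, χ = 0 the value is 0 — not a tautology.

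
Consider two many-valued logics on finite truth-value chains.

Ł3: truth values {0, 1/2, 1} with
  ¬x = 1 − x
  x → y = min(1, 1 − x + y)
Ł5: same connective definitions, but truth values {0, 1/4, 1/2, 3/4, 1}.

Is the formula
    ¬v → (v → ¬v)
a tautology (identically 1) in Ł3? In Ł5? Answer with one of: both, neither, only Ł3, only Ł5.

In Ł3: every assignment gives 1 — tautology.
In Ł5: every assignment gives 1 — tautology.

both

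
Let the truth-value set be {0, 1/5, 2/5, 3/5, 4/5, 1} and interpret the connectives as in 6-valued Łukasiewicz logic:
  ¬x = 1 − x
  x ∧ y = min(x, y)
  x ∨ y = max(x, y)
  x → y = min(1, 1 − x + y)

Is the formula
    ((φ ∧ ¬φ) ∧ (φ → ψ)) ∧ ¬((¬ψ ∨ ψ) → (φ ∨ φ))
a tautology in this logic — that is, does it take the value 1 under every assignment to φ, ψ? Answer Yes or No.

Counterexample: take φ = 0, ψ = 0.
¬φ = ¬0 = 1
φ ∧ ¬φ = 0 ∧ 1 = 0
φ → ψ = 0 → 0 = 1
(φ ∧ ¬φ) ∧ (φ → ψ) = 0 ∧ 1 = 0
¬ψ = ¬0 = 1
¬ψ ∨ ψ = 1 ∨ 0 = 1
φ ∨ φ = 0 ∨ 0 = 0
(¬ψ ∨ ψ) → (φ ∨ φ) = 1 → 0 = 0
¬((¬ψ ∨ ψ) → (φ ∨ φ)) = ¬0 = 1
((φ ∧ ¬φ) ∧ (φ → ψ)) ∧ ¬((¬ψ ∨ ψ) → (φ ∨ φ)) = 0 ∧ 1 = 0
This gives 0 ≠ 1.

No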